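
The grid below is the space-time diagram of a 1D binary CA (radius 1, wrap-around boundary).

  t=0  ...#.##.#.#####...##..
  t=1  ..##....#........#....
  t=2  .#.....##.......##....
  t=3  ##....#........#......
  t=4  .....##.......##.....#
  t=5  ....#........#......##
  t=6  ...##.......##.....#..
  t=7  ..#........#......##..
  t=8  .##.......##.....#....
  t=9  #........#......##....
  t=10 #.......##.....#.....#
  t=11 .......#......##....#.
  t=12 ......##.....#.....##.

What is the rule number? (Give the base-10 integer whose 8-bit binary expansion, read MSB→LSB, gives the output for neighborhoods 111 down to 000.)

  [7] ### => .  t=0,i=11
  [6] ##. => .  t=0,i=6
  [5] #.# => .  t=0,i=4
  [4] #.. => .  t=0,i=15
  [3] .## => .  t=0,i=5
  [2] .#. => #  t=0,i=3
  [1] ..# => #  t=0,i=2
  [0] ... => .  t=0,i=0
  bits 00000110 = 6

6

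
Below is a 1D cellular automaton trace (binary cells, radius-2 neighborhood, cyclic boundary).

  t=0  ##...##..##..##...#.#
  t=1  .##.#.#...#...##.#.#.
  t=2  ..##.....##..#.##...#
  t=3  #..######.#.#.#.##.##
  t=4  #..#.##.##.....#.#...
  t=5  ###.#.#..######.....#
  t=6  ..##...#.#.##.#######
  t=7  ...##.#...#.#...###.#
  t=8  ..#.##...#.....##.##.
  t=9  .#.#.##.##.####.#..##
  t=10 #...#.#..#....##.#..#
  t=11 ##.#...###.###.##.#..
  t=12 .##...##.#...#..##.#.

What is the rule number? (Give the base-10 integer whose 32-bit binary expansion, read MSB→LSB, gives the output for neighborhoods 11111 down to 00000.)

  ##### -> #   bit 31 = 1  t=3,i=5
  ####. -> .   bit 30 = 0  t=3,i=7
  ###.# -> #   bit 29 = 1  t=3,i=8
  ###.. -> #   bit 28 = 1  t=0,i=1
  ##.## -> .   bit 27 = 0  t=3,i=18
  ##.#. -> #   bit 26 = 1  t=1,i=3
  ##..# -> .   bit 25 = 0  t=0,i=7
  ##... -> #   bit 24 = 1  t=0,i=2
  #.### -> .   bit 23 = 0  t=0,i=20
  #.##. -> .   bit 22 = 0  t=2,i=15
  #.#.# -> .   bit 21 = 0  t=1,i=4
  #.#.. -> .   bit 20 = 0  t=1,i=6
  #..## -> .   bit 19 = 0  t=0,i=8
  #..#. -> #   bit 18 = 1  t=2,i=12
  #...# -> .   bit 17 = 0  t=0,i=3
  #.... -> #   bit 16 = 1  t=2,i=5
  .#### -> .   bit 15 = 0  t=3,i=4
  .###. -> .   bit 14 = 0  t=0,i=0
  .##.# -> #   bit 13 = 1  t=1,i=2
  .##.. -> #   bit 12 = 1  t=0,i=6
  .#.## -> #   bit 11 = 1  t=0,i=19
  .#.#. -> .   bit 10 = 0  t=1,i=5
  .#..# -> #   bit 9 = 1  t=1,i=20
  .#... -> .   bit 8 = 0  t=1,i=7
  ..### -> #   bit 7 = 1  t=3,i=3
  ..##. -> .   bit 6 = 0  t=0,i=5
  ..#.# -> .   bit 5 = 0  t=0,i=18
  ..#.. -> #   bit 4 = 1  t=1,i=10
  ...## -> #   bit 3 = 1  t=0,i=4
  ...#. -> #   bit 2 = 1  t=0,i=17
  ....# -> #   bit 1 = 1  t=2,i=7
  ..... -> #   bit 0 = 1  t=2,i=6
  bits 10110101000001010011101010011111 = 3037018783

3037018783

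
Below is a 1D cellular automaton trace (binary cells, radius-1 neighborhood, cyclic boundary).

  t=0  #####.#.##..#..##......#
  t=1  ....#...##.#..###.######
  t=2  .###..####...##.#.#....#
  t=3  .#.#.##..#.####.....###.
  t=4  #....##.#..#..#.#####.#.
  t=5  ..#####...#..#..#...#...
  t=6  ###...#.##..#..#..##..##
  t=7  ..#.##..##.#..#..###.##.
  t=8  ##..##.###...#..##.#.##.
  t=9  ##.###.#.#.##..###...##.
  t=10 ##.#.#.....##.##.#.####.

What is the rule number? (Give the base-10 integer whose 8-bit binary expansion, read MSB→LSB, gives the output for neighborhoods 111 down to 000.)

  [7] ### => .  t=0,i=0
  [6] ##. => #  t=0,i=4
  [5] #.# => .  t=0,i=5
  [4] #.. => .  t=0,i=10
  [3] .## => #  t=0,i=8
  [2] .#. => .  t=0,i=6
  [1] ..# => #  t=0,i=11
  [0] ... => #  t=0,i=18
  bits 01001011 = 75

75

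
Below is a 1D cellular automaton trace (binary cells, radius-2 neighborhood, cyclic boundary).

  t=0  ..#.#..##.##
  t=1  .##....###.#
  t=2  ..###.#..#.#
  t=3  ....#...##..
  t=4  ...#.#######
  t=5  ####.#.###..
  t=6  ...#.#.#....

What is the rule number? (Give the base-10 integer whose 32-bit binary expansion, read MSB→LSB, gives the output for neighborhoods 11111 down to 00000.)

  [31] ##### => #  t=4,i=7
  [30] ####. => .  t=4,i=10
  [29] ###.# => #  t=1,i=9
  [28] ###.. => .  t=4,i=11
  [27] ##.## => #  t=0,i=9
  [26] ##.#. => .  t=1,i=10
  [25] ##..# => .  t=0,i=0
  [24] ##... => #  t=1,i=3
  [23] #.### => #  t=4,i=5
  [22] #.##. => .  t=0,i=10
  [21] #.#.# => #  t=1,i=11
  [20] #.#.. => .  t=0,i=4
  [19] #..## => .  t=0,i=6
  [18] #..#. => #  t=0,i=1
  [17] #...# => #  t=3,i=6
  [16] #.... => #  t=1,i=4
  [15] .#### => .  t=4,i=6
  [14] .###. => .  t=1,i=8
  [13] .##.# => #  t=0,i=8
  [12] .##.. => #  t=0,i=11
  [11] .#.## => .  t=1,i=0
  [10] .#.#. => .  t=0,i=3
  [9] .#..# => .  t=0,i=5
  [8] .#... => #  t=3,i=5
  [7] ..### => .  t=1,i=7
  [6] ..##. => #  t=0,i=7
  [5] ..#.# => #  t=0,i=2
  [4] ..#.. => .  t=3,i=4
  [3] ...## => #  t=1,i=6
  [2] ...#. => #  t=3,i=3
  [1] ....# => .  t=1,i=5
  [0] ..... => .  t=3,i=0
  bits 10101001101001110011000101101100 = 2846306668

2846306668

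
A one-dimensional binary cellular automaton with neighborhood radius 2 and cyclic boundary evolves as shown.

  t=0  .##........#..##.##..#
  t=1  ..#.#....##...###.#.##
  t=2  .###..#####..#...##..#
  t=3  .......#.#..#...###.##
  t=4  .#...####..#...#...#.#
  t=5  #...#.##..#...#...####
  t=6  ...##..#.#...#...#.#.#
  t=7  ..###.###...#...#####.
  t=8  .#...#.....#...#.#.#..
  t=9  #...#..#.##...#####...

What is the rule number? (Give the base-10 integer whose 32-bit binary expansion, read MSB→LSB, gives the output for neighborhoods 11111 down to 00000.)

  nb #####: next=.  (t=2,i=8, bit31=0)
  nb ####.: next=#  (t=2,i=9, bit30=1)
  nb ###.#: next=.  (t=1,i=16, bit29=0)
  nb ###..: next=.  (t=2,i=3, bit28=0)
  nb ##.##: next=#  (t=0,i=16, bit27=1)
  nb ##.#.: next=#  (t=1,i=17, bit26=1)
  nb ##..#: next=.  (t=0,i=19, bit25=0)
  nb ##...: next=.  (t=0,i=3, bit24=0)
  nb #.###: next=.  (t=2,i=1, bit23=0)
  nb #.##.: next=.  (t=0,i=1, bit22=0)
  nb #.#.#: next=#  (t=1,i=18, bit21=1)
  nb #.#..: next=.  (t=1,i=4, bit20=0)
  nb #..##: next=.  (t=0,i=13, bit19=0)
  nb #..#.: next=#  (t=0,i=20, bit18=1)
  nb #...#: next=.  (t=1,i=12, bit17=0)
  nb #....: next=#  (t=0,i=4, bit16=1)
  nb .####: next=#  (t=2,i=7, bit15=1)
  nb .###.: next=.  (t=1,i=15, bit14=0)
  nb .##.#: next=#  (t=0,i=15, bit13=1)
  nb .##..: next=#  (t=0,i=2, bit12=1)
  nb .#.##: next=.  (t=0,i=0, bit11=0)
  nb .#.#.: next=#  (t=1,i=3, bit10=1)
  nb .#..#: next=.  (t=0,i=12, bit9=0)
  nb .#...: next=.  (t=1,i=5, bit8=0)
  nb ..###: next=.  (t=1,i=14, bit7=0)
  nb ..##.: next=#  (t=0,i=14, bit6=1)
  nb ..#.#: next=#  (t=0,i=21, bit5=1)
  nb ..#..: next=.  (t=0,i=11, bit4=0)
  nb ...##: next=#  (t=1,i=8, bit3=1)
  nb ...#.: next=#  (t=0,i=10, bit2=1)
  nb ....#: next=#  (t=0,i=9, bit1=1)
  nb .....: next=.  (t=0,i=5, bit0=0)
  bits 01001100001001011011010001101110 = 1277539438

1277539438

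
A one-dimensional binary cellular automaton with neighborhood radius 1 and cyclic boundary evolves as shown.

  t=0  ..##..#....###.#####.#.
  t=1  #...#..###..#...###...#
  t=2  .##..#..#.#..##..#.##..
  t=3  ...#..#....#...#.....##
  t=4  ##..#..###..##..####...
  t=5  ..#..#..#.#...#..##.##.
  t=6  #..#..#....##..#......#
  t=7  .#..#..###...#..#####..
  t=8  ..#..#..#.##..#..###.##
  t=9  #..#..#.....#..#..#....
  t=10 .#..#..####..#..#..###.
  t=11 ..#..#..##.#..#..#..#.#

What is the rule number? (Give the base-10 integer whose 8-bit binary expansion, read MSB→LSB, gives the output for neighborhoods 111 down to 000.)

  nb ###: next=#  (t=0,i=12, bit7=1)
  nb ##.: next=.  (t=0,i=3, bit6=0)
  nb #.#: next=.  (t=0,i=14, bit5=0)
  nb #..: next=#  (t=0,i=4, bit4=1)
  nb .##: next=.  (t=0,i=2, bit3=0)
  nb .#.: next=.  (t=0,i=6, bit2=0)
  nb ..#: next=.  (t=0,i=1, bit1=0)
  nb ...: next=#  (t=0,i=0, bit0=1)
  bits 10010001 = 145

145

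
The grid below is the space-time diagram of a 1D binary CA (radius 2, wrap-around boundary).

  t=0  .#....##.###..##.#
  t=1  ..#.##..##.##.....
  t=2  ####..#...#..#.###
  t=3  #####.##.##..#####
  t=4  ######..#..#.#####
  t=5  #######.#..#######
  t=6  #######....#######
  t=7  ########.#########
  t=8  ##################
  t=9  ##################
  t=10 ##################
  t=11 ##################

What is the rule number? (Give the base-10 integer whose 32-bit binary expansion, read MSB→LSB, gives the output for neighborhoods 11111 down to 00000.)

  [31] ##### => #  t=2,i=0
  [30] ####. => #  t=2,i=2
  [29] ###.# => #  t=3,i=4
  [28] ###.. => #  t=0,i=11
  [27] ##.## => #  t=0,i=8
  [26] ##.#. => .  t=0,i=16
  [25] ##..# => #  t=0,i=12
  [24] ##... => #  t=1,i=13
  [23] #.### => #  t=0,i=9
  [22] #.##. => .  t=1,i=4
  [21] #.#.# => .  t=0,i=17
  [20] #.#.. => .  t=0,i=1
  [19] #..## => .  t=0,i=13
  [18] #..#. => .  t=2,i=5
  [17] #...# => .  t=2,i=8
  [16] #.... => .  t=0,i=3
  [15] .#### => #  t=2,i=16
  [14] .###. => .  t=0,i=10
  [13] .##.# => .  t=0,i=7
  [12] .##.. => .  t=1,i=5
  [11] .#.## => #  t=1,i=3
  [10] .#.#. => .  t=0,i=0
  [9] .#..# => .  t=2,i=11
  [8] .#... => #  t=0,i=2
  [7] ..### => #  t=3,i=13
  [6] ..##. => .  t=0,i=6
  [5] ..#.# => #  t=1,i=2
  [4] ..#.. => #  t=2,i=6
  [3] ...## => #  t=0,i=5
  [2] ...#. => #  t=1,i=1
  [1] ....# => #  t=0,i=4
  [0] ..... => #  t=1,i=15
  bits 11111011100000001000100110111111 = 4219505087

4219505087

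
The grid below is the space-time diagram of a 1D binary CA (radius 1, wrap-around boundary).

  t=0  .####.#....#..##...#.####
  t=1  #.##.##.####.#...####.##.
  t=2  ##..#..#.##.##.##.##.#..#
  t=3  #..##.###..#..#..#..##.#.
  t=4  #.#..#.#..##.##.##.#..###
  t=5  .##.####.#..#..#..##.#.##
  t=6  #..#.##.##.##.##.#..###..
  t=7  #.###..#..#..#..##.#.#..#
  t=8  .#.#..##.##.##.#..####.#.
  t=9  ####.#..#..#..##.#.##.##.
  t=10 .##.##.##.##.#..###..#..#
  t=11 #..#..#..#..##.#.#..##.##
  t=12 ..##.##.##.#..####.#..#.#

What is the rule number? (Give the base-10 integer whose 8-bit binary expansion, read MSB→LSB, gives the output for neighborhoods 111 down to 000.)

167

  ### -> #   bit 7 = 1  t=0,i=2
  ##. -> .   bit 6 = 0  t=0,i=4
  #.# -> #   bit 5 = 1  t=0,i=0
  #.. -> .   bit 4 = 0  t=0,i=7
  .## -> .   bit 3 = 0  t=0,i=1
  .#. -> #   bit 2 = 1  t=0,i=6
  ..# -> #   bit 1 = 1  t=0,i=10
  ... -> #   bit 0 = 1  t=0,i=8
  bits 10100111 = 167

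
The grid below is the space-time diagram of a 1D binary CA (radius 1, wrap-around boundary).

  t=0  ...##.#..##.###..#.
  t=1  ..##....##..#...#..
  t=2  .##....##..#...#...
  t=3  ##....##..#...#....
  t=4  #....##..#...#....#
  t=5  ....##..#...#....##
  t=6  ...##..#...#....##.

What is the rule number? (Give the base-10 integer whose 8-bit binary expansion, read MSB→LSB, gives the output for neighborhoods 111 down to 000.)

10

  [7] ### => .  t=0,i=13
  [6] ##. => .  t=0,i=4
  [5] #.# => .  t=0,i=5
  [4] #.. => .  t=0,i=7
  [3] .## => #  t=0,i=3
  [2] .#. => .  t=0,i=6
  [1] ..# => #  t=0,i=2
  [0] ... => .  t=0,i=0
  bits 00001010 = 10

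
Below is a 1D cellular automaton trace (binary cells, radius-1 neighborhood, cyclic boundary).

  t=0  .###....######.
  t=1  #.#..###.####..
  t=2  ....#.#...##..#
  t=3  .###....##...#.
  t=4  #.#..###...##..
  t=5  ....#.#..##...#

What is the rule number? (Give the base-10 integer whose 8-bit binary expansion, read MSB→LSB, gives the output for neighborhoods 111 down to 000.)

  ### -> #   bit 7 = 1  t=0,i=2
  ##. -> .   bit 6 = 0  t=0,i=3
  #.# -> .   bit 5 = 0  t=1,i=1
  #.. -> .   bit 4 = 0  t=0,i=4
  .## -> .   bit 3 = 0  t=0,i=1
  .#. -> .   bit 2 = 0  t=1,i=0
  ..# -> #   bit 1 = 1  t=0,i=0
  ... -> #   bit 0 = 1  t=0,i=5
  bits 10000011 = 131

131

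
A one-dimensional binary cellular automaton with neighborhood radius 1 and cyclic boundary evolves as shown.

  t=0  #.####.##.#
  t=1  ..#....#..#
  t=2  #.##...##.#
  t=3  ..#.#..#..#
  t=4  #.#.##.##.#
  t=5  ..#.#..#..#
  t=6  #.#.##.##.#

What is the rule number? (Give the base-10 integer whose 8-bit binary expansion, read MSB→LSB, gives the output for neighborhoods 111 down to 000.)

28

  ### -> .   bit 7 = 0  t=0,i=3
  ##. -> .   bit 6 = 0  t=0,i=0
  #.# -> .   bit 5 = 0  t=0,i=1
  #.. -> #   bit 4 = 1  t=1,i=0
  .## -> #   bit 3 = 1  t=0,i=2
  .#. -> #   bit 2 = 1  t=1,i=2
  ..# -> .   bit 1 = 0  t=1,i=1
  ... -> .   bit 0 = 0  t=1,i=4
  bits 00011100 = 28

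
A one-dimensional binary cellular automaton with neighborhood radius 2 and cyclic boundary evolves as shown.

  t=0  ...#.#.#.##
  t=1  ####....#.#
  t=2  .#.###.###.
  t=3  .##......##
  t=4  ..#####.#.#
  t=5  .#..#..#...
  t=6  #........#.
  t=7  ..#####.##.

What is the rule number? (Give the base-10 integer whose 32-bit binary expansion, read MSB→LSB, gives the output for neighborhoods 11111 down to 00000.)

  nb #####: next=#  (t=1,i=1, bit31=1)
  nb ####.: next=.  (t=1,i=2, bit30=0)
  nb ###.#: next=.  (t=2,i=5, bit29=0)
  nb ###..: next=#  (t=1,i=3, bit28=1)
  nb ##.##: next=.  (t=2,i=6, bit27=0)
  nb ##.#.: next=#  (t=4,i=7, bit26=1)
  nb ##..#: next=#  (t=2,i=10, bit25=1)
  nb ##...: next=#  (t=0,i=0, bit24=1)
  nb #.###: next=.  (t=1,i=10, bit23=0)
  nb #.##.: next=.  (t=0,i=9, bit22=0)
  nb #.#.#: next=.  (t=0,i=5, bit21=0)
  nb #.#..: next=.  (t=4,i=10, bit20=0)
  nb #..##: next=#  (t=4,i=1, bit19=1)
  nb #..#.: next=.  (t=2,i=0, bit18=0)
  nb #...#: next=#  (t=0,i=1, bit17=1)
  nb #....: next=#  (t=1,i=5, bit16=1)
  nb .####: next=.  (t=1,i=0, bit15=0)
  nb .###.: next=.  (t=2,i=4, bit14=0)
  nb .##.#: next=#  (t=3,i=10, bit13=1)
  nb .##..: next=#  (t=0,i=10, bit12=1)
  nb .#.##: next=#  (t=0,i=8, bit11=1)
  nb .#.#.: next=.  (t=0,i=4, bit10=0)
  nb .#..#: next=.  (t=4,i=0, bit9=0)
  nb .#...: next=.  (t=5,i=8, bit8=0)
  nb ..###: next=.  (t=4,i=2, bit7=0)
  nb ..##.: next=.  (t=3,i=9, bit6=0)
  nb ..#.#: next=#  (t=0,i=3, bit5=1)
  nb ..#..: next=.  (t=5,i=1, bit4=0)
  nb ...##: next=#  (t=3,i=8, bit3=1)
  nb ...#.: next=#  (t=0,i=2, bit2=1)
  nb ....#: next=.  (t=1,i=6, bit1=0)
  nb .....: next=#  (t=3,i=5, bit0=1)
  bits 10010111000010110011100000101101 = 2534094893

2534094893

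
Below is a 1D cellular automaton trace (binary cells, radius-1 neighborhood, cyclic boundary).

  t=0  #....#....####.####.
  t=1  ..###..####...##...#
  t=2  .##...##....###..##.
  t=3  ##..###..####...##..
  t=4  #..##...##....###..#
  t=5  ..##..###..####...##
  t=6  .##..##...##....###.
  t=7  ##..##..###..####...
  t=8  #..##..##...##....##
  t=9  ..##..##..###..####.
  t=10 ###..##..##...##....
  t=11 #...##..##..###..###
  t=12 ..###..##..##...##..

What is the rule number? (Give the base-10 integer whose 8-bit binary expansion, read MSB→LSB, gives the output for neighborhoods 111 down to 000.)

43

  nb ###: next=.  (t=0,i=11, bit7=0)
  nb ##.: next=.  (t=0,i=13, bit6=0)
  nb #.#: next=#  (t=0,i=14, bit5=1)
  nb #..: next=.  (t=0,i=1, bit4=0)
  nb .##: next=#  (t=0,i=10, bit3=1)
  nb .#.: next=.  (t=0,i=0, bit2=0)
  nb ..#: next=#  (t=0,i=4, bit1=1)
  nb ...: next=#  (t=0,i=2, bit0=1)
  bits 00101011 = 43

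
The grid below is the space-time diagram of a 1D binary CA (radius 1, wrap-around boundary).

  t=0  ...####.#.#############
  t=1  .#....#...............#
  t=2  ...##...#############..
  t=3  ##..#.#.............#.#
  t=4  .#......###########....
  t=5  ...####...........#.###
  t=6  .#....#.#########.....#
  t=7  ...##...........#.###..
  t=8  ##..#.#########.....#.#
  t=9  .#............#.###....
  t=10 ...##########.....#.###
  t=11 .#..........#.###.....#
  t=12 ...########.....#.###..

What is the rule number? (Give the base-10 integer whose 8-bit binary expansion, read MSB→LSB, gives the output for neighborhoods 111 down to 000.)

  ### -> .   bit 7 = 0  t=0,i=4
  ##. -> #   bit 6 = 1  t=0,i=6
  #.# -> .   bit 5 = 0  t=0,i=7
  #.. -> .   bit 4 = 0  t=0,i=0
  .## -> .   bit 3 = 0  t=0,i=3
  .#. -> .   bit 2 = 0  t=0,i=8
  ..# -> .   bit 1 = 0  t=0,i=2
  ... -> #   bit 0 = 1  t=0,i=1
  bits 01000001 = 65

65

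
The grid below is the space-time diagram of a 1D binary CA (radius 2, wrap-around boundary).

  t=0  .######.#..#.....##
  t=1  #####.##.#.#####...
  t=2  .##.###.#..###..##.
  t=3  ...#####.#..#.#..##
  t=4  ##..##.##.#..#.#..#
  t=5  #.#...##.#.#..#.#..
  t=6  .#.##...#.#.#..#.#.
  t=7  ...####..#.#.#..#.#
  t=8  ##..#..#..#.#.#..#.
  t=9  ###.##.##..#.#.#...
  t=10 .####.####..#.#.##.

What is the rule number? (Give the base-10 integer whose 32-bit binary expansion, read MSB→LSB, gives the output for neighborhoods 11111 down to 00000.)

2948847379

  #####|#  b31=1 t=0,i=3
  ####.|.  b30=0 t=0,i=5
  ###.#|#  b29=1 t=0,i=6
  ###..|.  b28=0 t=1,i=15
  ##.##|#  b27=1 t=0,i=0
  ##.#.|#  b26=1 t=0,i=7
  ##..#|#  b25=1 t=2,i=14
  ##...|#  b24=1 t=1,i=16
  #.###|#  b23=1 t=0,i=1
  #.##.|#  b22=1 t=1,i=6
  #.#.#|.  b21=0 t=1,i=9
  #.#..|.  b20=0 t=0,i=8
  #..##|.  b19=0 t=2,i=0
  #..#.|.  b18=0 t=0,i=10
  #...#|#  b17=1 t=1,i=17
  #....|#  b16=1 t=0,i=13
  .####|#  b15=1 t=0,i=2
  .###.|#  b14=1 t=2,i=5
  .##.#|.  b13=0 t=0,i=18
  .##..|#  b12=1 t=2,i=17
  .#.##|.  b11=0 t=1,i=10
  .#.#.|#  b10=1 t=3,i=13
  .#..#|#  b9=1 t=0,i=9
  .#...|#  b8=1 t=0,i=12
  ..###|.  b7=0 t=1,i=0
  ..##.|.  b6=0 t=0,i=17
  ..#.#|.  b5=0 t=3,i=12
  ..#..|#  b4=1 t=0,i=11
  ...##|.  b3=0 t=0,i=16
  ...#.|.  b2=0 t=6,i=7
  ....#|#  b1=1 t=0,i=15
  .....|#  b0=1 t=0,i=14
  bits 10101111110000111101011100010011 = 2948847379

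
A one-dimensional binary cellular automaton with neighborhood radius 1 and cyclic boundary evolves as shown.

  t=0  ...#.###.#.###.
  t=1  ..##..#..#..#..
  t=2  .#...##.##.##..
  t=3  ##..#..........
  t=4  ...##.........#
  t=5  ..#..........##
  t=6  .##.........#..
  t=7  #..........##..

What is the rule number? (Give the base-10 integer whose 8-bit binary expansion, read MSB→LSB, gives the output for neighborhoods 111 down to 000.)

  ###|#  b7=1 t=0,i=6
  ##.|.  b6=0 t=0,i=7
  #.#|.  b5=0 t=0,i=4
  #..|.  b4=0 t=0,i=14
  .##|.  b3=0 t=0,i=5
  .#.|#  b2=1 t=0,i=3
  ..#|#  b1=1 t=0,i=2
  ...|.  b0=0 t=0,i=0
  bits 10000110 = 134

134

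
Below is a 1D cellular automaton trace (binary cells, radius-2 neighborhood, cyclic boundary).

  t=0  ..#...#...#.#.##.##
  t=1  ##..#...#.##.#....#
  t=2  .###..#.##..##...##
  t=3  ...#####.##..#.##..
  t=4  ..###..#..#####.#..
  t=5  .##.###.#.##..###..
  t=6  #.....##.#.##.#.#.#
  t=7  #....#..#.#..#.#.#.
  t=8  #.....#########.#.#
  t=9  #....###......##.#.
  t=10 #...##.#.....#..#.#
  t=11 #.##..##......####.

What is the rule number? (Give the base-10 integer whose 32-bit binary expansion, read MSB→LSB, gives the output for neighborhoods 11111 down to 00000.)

  [31] ##### => .  t=3,i=5
  [30] ####. => .  t=3,i=6
  [29] ###.# => #  t=3,i=7
  [28] ###.. => #  t=1,i=1
  [27] ##.## => .  t=0,i=16
  [26] ##.#. => #  t=1,i=12
  [25] ##..# => #  t=0,i=0
  [24] ##... => .  t=2,i=14
  [23] #.### => .  t=2,i=1
  [22] #.##. => .  t=0,i=14
  [21] #.#.# => .  t=0,i=12
  [20] #.#.. => #  t=1,i=13
  [19] #..## => .  t=2,i=11
  [18] #..#. => #  t=0,i=1
  [17] #...# => #  t=0,i=4
  [16] #.... => .  t=1,i=15
  [15] .#### => #  t=3,i=4
  [14] .###. => .  t=1,i=0
  [13] .##.# => .  t=0,i=15
  [12] .##.. => #  t=0,i=18
  [11] .#.## => #  t=0,i=13
  [10] .#.#. => #  t=0,i=11
  [9] .#..# => #  t=4,i=8
  [8] .#... => .  t=0,i=3
  [7] ..### => #  t=1,i=18
  [6] ..##. => .  t=2,i=12
  [5] ..#.# => #  t=0,i=10
  [4] ..#.. => .  t=0,i=2
  [3] ...## => #  t=1,i=17
  [2] ...#. => .  t=0,i=5
  [1] ....# => .  t=1,i=16
  [0] ..... => .  t=3,i=0
  bits 00110110000101101001111010101000 = 907452072

907452072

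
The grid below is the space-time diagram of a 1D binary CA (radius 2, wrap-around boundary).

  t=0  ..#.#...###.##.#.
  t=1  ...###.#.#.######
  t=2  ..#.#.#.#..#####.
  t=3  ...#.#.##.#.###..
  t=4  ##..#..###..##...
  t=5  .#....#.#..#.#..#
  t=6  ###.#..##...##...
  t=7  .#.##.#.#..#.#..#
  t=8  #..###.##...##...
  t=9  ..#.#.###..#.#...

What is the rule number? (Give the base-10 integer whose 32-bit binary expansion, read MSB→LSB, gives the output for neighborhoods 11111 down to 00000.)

3436770571

  ##### -> #   bit 31 = 1  t=1,i=13
  ####. -> #   bit 30 = 1  t=1,i=15
  ###.# -> .   bit 29 = 0  t=0,i=10
  ###.. -> .   bit 28 = 0  t=1,i=16
  ##.## -> #   bit 27 = 1  t=0,i=11
  ##.#. -> #   bit 26 = 1  t=0,i=14
  ##..# -> .   bit 25 = 0  t=4,i=2
  ##... -> .   bit 24 = 0  t=1,i=0
  #.### -> #   bit 23 = 1  t=1,i=11
  #.##. -> #   bit 22 = 1  t=0,i=12
  #.#.# -> .   bit 21 = 0  t=1,i=7
  #.#.. -> #   bit 20 = 1  t=0,i=4
  #..## -> #   bit 19 = 1  t=2,i=10
  #..#. -> .   bit 18 = 0  t=4,i=3
  #...# -> .   bit 17 = 0  t=0,i=0
  #.... -> .   bit 16 = 0  t=3,i=16
  .#### -> #   bit 15 = 1  t=1,i=12
  .###. -> #   bit 14 = 1  t=0,i=9
  .##.# -> #   bit 13 = 1  t=0,i=13
  .##.. -> #   bit 12 = 1  t=4,i=1
  .#.## -> .   bit 11 = 0  t=1,i=10
  .#.#. -> #   bit 10 = 1  t=0,i=3
  .#..# -> .   bit 9 = 0  t=2,i=9
  .#... -> #   bit 8 = 1  t=0,i=5
  ..### -> .   bit 7 = 0  t=0,i=8
  ..##. -> .   bit 6 = 0  t=4,i=0
  ..#.# -> .   bit 5 = 0  t=0,i=2
  ..#.. -> .   bit 4 = 0  t=4,i=4
  ...## -> #   bit 3 = 1  t=0,i=7
  ...#. -> .   bit 2 = 0  t=0,i=1
  ....# -> #   bit 1 = 1  t=3,i=1
  ..... -> #   bit 0 = 1  t=3,i=0
  bits 11001100110110001111010100001011 = 3436770571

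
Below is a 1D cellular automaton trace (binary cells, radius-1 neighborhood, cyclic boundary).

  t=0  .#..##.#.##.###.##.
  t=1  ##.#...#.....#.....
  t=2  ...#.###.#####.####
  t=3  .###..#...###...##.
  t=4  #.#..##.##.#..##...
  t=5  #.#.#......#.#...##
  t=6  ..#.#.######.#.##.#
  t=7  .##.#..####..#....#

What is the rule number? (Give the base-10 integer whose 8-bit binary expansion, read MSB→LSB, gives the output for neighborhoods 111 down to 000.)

135

  [7] ### => #  t=0,i=13
  [6] ##. => .  t=0,i=5
  [5] #.# => .  t=0,i=6
  [4] #.. => .  t=0,i=2
  [3] .## => .  t=0,i=4
  [2] .#. => #  t=0,i=1
  [1] ..# => #  t=0,i=0
  [0] ... => #  t=1,i=5
  bits 10000111 = 135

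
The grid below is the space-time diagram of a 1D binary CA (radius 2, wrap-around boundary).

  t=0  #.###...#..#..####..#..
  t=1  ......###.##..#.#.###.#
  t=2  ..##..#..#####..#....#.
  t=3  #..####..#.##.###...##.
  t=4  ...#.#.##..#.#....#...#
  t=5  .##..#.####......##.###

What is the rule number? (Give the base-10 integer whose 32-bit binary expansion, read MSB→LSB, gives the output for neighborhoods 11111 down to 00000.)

  #####|#  b31=1 t=2,i=11
  ####.|#  b30=1 t=0,i=16
  ###.#|.  b29=0 t=1,i=8
  ###..|.  b28=0 t=0,i=4
  ##.##|#  b27=1 t=1,i=9
  ##.#.|#  b26=1 t=1,i=21
  ##..#|#  b25=1 t=0,i=18
  ##...|.  b24=0 t=0,i=5
  #.###|.  b23=0 t=0,i=2
  #.##.|#  b22=1 t=1,i=10
  #.#.#|#  b21=1 t=1,i=16
  #.#..|.  b20=0 t=1,i=22
  #..##|.  b19=0 t=0,i=13
  #..#.|#  b18=1 t=0,i=10
  #...#|#  b17=1 t=0,i=6
  #....|.  b16=0 t=1,i=1
  .####|.  b15=0 t=0,i=15
  .###.|.  b14=0 t=0,i=3
  .##.#|.  b13=0 t=3,i=12
  .##..|#  b12=1 t=1,i=11
  .#.##|.  b11=0 t=0,i=1
  .#.#.|.  b10=0 t=1,i=15
  .#..#|.  b9=0 t=0,i=9
  .#...|.  b8=0 t=1,i=0
  ..###|#  b7=1 t=0,i=14
  ..##.|.  b6=0 t=2,i=2
  ..#.#|.  b5=0 t=0,i=0
  ..#..|#  b4=1 t=0,i=8
  ...##|.  b3=0 t=1,i=5
  ...#.|#  b2=1 t=0,i=7
  ....#|.  b1=0 t=1,i=4
  .....|#  b0=1 t=1,i=2
  bits 11001110011001100001000010010101 = 3462795413

3462795413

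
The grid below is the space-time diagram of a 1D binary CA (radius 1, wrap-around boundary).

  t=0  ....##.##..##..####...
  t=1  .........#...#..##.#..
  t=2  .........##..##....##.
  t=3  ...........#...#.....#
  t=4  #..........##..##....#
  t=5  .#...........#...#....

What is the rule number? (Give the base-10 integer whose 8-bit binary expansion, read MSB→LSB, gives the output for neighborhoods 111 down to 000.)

148

  nb ###: next=#  (t=0,i=16, bit7=1)
  nb ##.: next=.  (t=0,i=5, bit6=0)
  nb #.#: next=.  (t=0,i=6, bit5=0)
  nb #..: next=#  (t=0,i=9, bit4=1)
  nb .##: next=.  (t=0,i=4, bit3=0)
  nb .#.: next=#  (t=1,i=9, bit2=1)
  nb ..#: next=.  (t=0,i=3, bit1=0)
  nb ...: next=.  (t=0,i=0, bit0=0)
  bits 10010100 = 148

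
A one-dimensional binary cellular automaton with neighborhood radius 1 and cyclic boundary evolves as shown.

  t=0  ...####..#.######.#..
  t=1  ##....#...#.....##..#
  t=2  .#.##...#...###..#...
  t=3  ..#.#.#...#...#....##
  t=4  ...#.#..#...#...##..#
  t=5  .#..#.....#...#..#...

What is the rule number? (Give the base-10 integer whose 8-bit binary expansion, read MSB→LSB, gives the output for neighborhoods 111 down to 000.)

  ###|.  b7=0 t=0,i=4
  ##.|#  b6=1 t=0,i=6
  #.#|#  b5=1 t=0,i=10
  #..|.  b4=0 t=0,i=7
  .##|.  b3=0 t=0,i=3
  .#.|.  b2=0 t=0,i=9
  ..#|.  b1=0 t=0,i=2
  ...|#  b0=1 t=0,i=0
  bits 01100001 = 97

97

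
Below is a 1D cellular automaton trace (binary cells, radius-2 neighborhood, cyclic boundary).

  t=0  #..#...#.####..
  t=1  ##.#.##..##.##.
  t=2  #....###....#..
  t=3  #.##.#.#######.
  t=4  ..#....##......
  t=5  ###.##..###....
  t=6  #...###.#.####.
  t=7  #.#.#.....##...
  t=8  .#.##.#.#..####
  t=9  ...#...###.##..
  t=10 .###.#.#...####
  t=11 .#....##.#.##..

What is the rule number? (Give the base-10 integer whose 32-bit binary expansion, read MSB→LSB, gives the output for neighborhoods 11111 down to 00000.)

332633750

  #####|.  b31=0 t=3,i=9
  ####.|.  b30=0 t=0,i=11
  ###.#|.  b29=0 t=3,i=13
  ###..|#  b28=1 t=0,i=12
  ##.##|.  b27=0 t=1,i=11
  ##.#.|.  b26=0 t=1,i=2
  ##..#|#  b25=1 t=0,i=13
  ##...|#  b24=1 t=2,i=8
  #.###|#  b23=1 t=0,i=9
  #.##.|#  b22=1 t=1,i=0
  #.#.#|.  b21=0 t=1,i=3
  #.#..|#  b20=1 t=6,i=0
  #..##|.  b19=0 t=1,i=8
  #..#.|.  b18=0 t=0,i=2
  #...#|#  b17=1 t=0,i=5
  #....|#  b16=1 t=2,i=2
  .####|#  b15=1 t=0,i=10
  .###.|.  b14=0 t=2,i=6
  .##.#|.  b13=0 t=1,i=1
  .##..|#  b12=1 t=1,i=6
  .#.##|.  b11=0 t=0,i=8
  .#.#.|#  b10=1 t=7,i=1
  .#..#|#  b9=1 t=0,i=1
  .#...|.  b8=0 t=0,i=4
  ..###|#  b7=1 t=2,i=5
  ..##.|.  b6=0 t=1,i=9
  ..#.#|.  b5=0 t=0,i=7
  ..#..|#  b4=1 t=0,i=0
  ...##|.  b3=0 t=2,i=4
  ...#.|#  b2=1 t=0,i=6
  ....#|#  b1=1 t=2,i=3
  .....|.  b0=0 t=4,i=11
  bits 00010011110100111001011010010110 = 332633750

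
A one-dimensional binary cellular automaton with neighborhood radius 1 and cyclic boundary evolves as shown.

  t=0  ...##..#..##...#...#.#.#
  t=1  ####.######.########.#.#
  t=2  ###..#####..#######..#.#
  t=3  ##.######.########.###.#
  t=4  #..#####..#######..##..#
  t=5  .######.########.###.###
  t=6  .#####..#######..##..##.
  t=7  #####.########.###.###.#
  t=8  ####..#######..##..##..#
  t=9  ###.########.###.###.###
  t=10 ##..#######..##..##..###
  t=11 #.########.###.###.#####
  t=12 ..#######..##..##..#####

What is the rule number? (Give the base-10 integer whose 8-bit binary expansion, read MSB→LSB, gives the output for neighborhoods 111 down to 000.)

  nb ###: next=#  (t=1,i=0, bit7=1)
  nb ##.: next=.  (t=0,i=4, bit6=0)
  nb #.#: next=.  (t=0,i=20, bit5=0)
  nb #..: next=#  (t=0,i=0, bit4=1)
  nb .##: next=#  (t=0,i=3, bit3=1)
  nb .#.: next=#  (t=0,i=7, bit2=1)
  nb ..#: next=#  (t=0,i=2, bit1=1)
  nb ...: next=#  (t=0,i=1, bit0=1)
  bits 10011111 = 159

159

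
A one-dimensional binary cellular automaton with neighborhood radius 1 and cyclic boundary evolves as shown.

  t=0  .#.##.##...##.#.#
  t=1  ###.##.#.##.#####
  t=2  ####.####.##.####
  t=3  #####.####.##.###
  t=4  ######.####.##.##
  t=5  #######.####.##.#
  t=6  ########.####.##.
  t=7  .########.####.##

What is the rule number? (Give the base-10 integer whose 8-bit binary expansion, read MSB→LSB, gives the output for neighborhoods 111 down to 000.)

  [7] ### => #  t=1,i=0
  [6] ##. => #  t=0,i=4
  [5] #.# => #  t=0,i=0
  [4] #.. => .  t=0,i=8
  [3] .## => .  t=0,i=3
  [2] .#. => #  t=0,i=1
  [1] ..# => #  t=0,i=10
  [0] ... => #  t=0,i=9
  bits 11100111 = 231

231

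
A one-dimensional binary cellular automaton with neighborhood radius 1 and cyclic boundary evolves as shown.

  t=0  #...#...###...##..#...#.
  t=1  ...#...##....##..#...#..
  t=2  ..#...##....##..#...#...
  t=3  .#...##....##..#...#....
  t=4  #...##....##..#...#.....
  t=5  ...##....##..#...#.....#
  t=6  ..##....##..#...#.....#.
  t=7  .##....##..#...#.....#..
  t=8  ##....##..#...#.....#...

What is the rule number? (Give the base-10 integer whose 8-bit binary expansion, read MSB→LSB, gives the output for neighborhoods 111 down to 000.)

10

  nb ###: next=.  (t=0,i=9, bit7=0)
  nb ##.: next=.  (t=0,i=10, bit6=0)
  nb #.#: next=.  (t=0,i=23, bit5=0)
  nb #..: next=.  (t=0,i=1, bit4=0)
  nb .##: next=#  (t=0,i=8, bit3=1)
  nb .#.: next=.  (t=0,i=0, bit2=0)
  nb ..#: next=#  (t=0,i=3, bit1=1)
  nb ...: next=.  (t=0,i=2, bit0=0)
  bits 00001010 = 10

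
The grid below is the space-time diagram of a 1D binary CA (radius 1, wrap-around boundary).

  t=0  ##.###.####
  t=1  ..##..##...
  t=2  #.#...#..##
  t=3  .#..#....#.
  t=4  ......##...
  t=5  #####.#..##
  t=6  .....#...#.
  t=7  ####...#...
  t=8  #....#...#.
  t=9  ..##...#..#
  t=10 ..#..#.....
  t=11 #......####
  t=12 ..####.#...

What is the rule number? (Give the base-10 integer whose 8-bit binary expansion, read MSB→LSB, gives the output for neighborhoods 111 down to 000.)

  nb ###: next=.  (t=0,i=0, bit7=0)
  nb ##.: next=.  (t=0,i=1, bit6=0)
  nb #.#: next=#  (t=0,i=2, bit5=1)
  nb #..: next=.  (t=1,i=4, bit4=0)
  nb .##: next=#  (t=0,i=3, bit3=1)
  nb .#.: next=.  (t=2,i=2, bit2=0)
  nb ..#: next=.  (t=1,i=1, bit1=0)
  nb ...: next=#  (t=1,i=0, bit0=1)
  bits 00101001 = 41

41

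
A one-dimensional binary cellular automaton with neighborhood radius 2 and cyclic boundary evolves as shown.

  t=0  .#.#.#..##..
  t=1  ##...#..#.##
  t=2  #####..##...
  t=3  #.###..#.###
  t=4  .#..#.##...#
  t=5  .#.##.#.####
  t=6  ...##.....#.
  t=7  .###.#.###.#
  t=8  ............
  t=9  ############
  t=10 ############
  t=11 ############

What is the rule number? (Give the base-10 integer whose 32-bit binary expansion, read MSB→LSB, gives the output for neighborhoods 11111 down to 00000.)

3646300655

  nb #####: next=#  (t=2,i=2, bit31=1)
  nb ####.: next=#  (t=1,i=0, bit30=1)
  nb ###.#: next=.  (t=3,i=0, bit29=0)
  nb ###..: next=#  (t=1,i=1, bit28=1)
  nb ##.##: next=#  (t=3,i=1, bit27=1)
  nb ##.#.: next=.  (t=5,i=0, bit26=0)
  nb ##..#: next=.  (t=2,i=5, bit25=0)
  nb ##...: next=#  (t=0,i=10, bit24=1)
  nb #.###: next=.  (t=1,i=10, bit23=0)
  nb #.##.: next=#  (t=4,i=6, bit22=1)
  nb #.#.#: next=.  (t=0,i=3, bit21=0)
  nb #.#..: next=#  (t=0,i=5, bit20=1)
  nb #..##: next=.  (t=0,i=7, bit19=0)
  nb #..#.: next=#  (t=1,i=7, bit18=1)
  nb #...#: next=#  (t=0,i=11, bit17=1)
  nb #....: next=.  (t=6,i=0, bit16=0)
  nb .####: next=.  (t=1,i=11, bit15=0)
  nb .###.: next=.  (t=3,i=3, bit14=0)
  nb .##.#: next=#  (t=5,i=4, bit13=1)
  nb .##..: next=.  (t=0,i=9, bit12=0)
  nb .#.##: next=.  (t=1,i=9, bit11=0)
  nb .#.#.: next=.  (t=0,i=2, bit10=0)
  nb .#..#: next=.  (t=0,i=6, bit9=0)
  nb .#...: next=#  (t=6,i=11, bit8=1)
  nb ..###: next=#  (t=2,i=0, bit7=1)
  nb ..##.: next=#  (t=0,i=8, bit6=1)
  nb ..#.#: next=#  (t=0,i=1, bit5=1)
  nb ..#..: next=.  (t=1,i=5, bit4=0)
  nb ...##: next=#  (t=2,i=11, bit3=1)
  nb ...#.: next=#  (t=0,i=0, bit2=1)
  nb ....#: next=#  (t=6,i=1, bit1=1)
  nb .....: next=#  (t=6,i=7, bit0=1)
  bits 11011001010101100010000111101111 = 3646300655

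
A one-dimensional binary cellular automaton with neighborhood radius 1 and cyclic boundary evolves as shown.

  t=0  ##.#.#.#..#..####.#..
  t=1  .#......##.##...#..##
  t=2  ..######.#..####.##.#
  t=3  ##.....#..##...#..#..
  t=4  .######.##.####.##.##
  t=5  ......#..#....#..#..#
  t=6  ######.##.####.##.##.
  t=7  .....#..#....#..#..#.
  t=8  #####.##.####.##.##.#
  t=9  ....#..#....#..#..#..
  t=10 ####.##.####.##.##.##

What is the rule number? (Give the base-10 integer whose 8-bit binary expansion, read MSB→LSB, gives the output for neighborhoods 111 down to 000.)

  [7] ### => .  t=0,i=14
  [6] ##. => #  t=0,i=1
  [5] #.# => .  t=0,i=2
  [4] #.. => #  t=0,i=8
  [3] .## => .  t=0,i=0
  [2] .#. => .  t=0,i=3
  [1] ..# => #  t=0,i=9
  [0] ... => #  t=1,i=3
  bits 01010011 = 83

83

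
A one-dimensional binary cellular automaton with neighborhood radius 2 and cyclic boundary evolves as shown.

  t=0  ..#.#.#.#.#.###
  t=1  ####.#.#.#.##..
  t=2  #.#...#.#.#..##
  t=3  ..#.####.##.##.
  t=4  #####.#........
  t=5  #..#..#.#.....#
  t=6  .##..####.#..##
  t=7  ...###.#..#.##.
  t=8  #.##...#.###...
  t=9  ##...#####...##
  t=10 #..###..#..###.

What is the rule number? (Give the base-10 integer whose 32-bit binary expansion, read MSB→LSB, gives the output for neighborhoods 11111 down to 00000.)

  #####|.  b31=0 t=4,i=2
  ####.|#  b30=1 t=1,i=2
  ###.#|.  b29=0 t=1,i=3
  ###..|.  b28=0 t=0,i=14
  ##.##|.  b27=0 t=3,i=8
  ##.#.|.  b26=0 t=1,i=4
  ##..#|#  b25=1 t=0,i=0
  ##...|.  b24=0 t=3,i=14
  #.###|#  b23=1 t=0,i=12
  #.##.|.  b22=0 t=1,i=11
  #.#.#|.  b21=0 t=0,i=4
  #.#..|#  b20=1 t=2,i=2
  #..##|#  b19=1 t=1,i=14
  #..#.|#  b18=1 t=0,i=1
  #...#|#  b17=1 t=2,i=4
  #....|#  b16=1 t=4,i=8
  .####|.  b15=0 t=1,i=1
  .###.|.  b14=0 t=0,i=13
  .##.#|.  b13=0 t=3,i=10
  .##..|.  b12=0 t=1,i=12
  .#.##|#  b11=1 t=0,i=11
  .#.#.|#  b10=1 t=0,i=3
  .#..#|.  b9=0 t=2,i=11
  .#...|.  b8=0 t=2,i=3
  ..###|#  b7=1 t=1,i=0
  ..##.|#  b6=1 t=5,i=14
  ..#.#|#  b5=1 t=0,i=2
  ..#..|.  b4=0 t=5,i=3
  ...##|#  b3=1 t=4,i=14
  ...#.|#  b2=1 t=2,i=5
  ....#|.  b1=0 t=4,i=13
  .....|.  b0=0 t=4,i=9
  bits 01000010100111110000110011101100 = 1117719788

1117719788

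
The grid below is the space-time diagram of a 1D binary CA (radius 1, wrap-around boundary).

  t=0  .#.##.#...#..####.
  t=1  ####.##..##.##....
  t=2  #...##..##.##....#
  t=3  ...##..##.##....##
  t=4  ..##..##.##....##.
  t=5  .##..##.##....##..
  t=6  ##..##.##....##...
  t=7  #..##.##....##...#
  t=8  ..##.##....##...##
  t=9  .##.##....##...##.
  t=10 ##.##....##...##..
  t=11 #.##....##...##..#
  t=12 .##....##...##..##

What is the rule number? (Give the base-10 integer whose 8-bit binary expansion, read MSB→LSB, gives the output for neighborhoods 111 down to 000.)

46

  nb ###: next=.  (t=0,i=14, bit7=0)
  nb ##.: next=.  (t=0,i=4, bit6=0)
  nb #.#: next=#  (t=0,i=2, bit5=1)
  nb #..: next=.  (t=0,i=7, bit4=0)
  nb .##: next=#  (t=0,i=3, bit3=1)
  nb .#.: next=#  (t=0,i=1, bit2=1)
  nb ..#: next=#  (t=0,i=0, bit1=1)
  nb ...: next=.  (t=0,i=8, bit0=0)
  bits 00101110 = 46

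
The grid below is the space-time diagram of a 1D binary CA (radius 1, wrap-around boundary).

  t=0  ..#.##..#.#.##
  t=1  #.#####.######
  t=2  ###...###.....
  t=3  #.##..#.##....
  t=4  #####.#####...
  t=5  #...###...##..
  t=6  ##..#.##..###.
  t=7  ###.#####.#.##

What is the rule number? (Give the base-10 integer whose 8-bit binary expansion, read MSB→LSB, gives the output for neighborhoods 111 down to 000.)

124

  ###|.  b7=0 t=1,i=3
  ##.|#  b6=1 t=0,i=5
  #.#|#  b5=1 t=0,i=3
  #..|#  b4=1 t=0,i=0
  .##|#  b3=1 t=0,i=4
  .#.|#  b2=1 t=0,i=2
  ..#|.  b1=0 t=0,i=1
  ...|.  b0=0 t=2,i=4
  bits 01111100 = 124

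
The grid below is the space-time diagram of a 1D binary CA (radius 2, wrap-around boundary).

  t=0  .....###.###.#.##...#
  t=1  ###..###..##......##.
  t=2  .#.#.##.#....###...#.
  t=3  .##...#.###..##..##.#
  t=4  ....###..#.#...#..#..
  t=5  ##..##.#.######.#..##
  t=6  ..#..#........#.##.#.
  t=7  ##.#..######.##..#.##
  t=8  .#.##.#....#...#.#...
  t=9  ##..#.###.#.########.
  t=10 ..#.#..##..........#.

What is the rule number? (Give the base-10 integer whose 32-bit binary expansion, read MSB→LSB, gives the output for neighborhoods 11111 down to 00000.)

571697061

  [31] ##### => .  t=5,i=11
  [30] ####. => .  t=5,i=0
  [29] ###.# => #  t=0,i=7
  [28] ###.. => .  t=1,i=2
  [27] ##.## => .  t=0,i=8
  [26] ##.#. => .  t=0,i=12
  [25] ##..# => #  t=1,i=3
  [24] ##... => .  t=0,i=17
  [23] #.### => .  t=0,i=9
  [22] #.##. => .  t=0,i=15
  [21] #.#.# => .  t=0,i=13
  [20] #.#.. => #  t=2,i=8
  [19] #..## => .  t=1,i=4
  [18] #..#. => .  t=2,i=0
  [17] #...# => #  t=0,i=18
  [16] #.... => #  t=0,i=1
  [15] .#### => .  t=5,i=10
  [14] .###. => #  t=0,i=6
  [13] .##.# => #  t=1,i=19
  [12] .##.. => .  t=0,i=16
  [11] .#.## => .  t=0,i=14
  [10] .#.#. => #  t=2,i=2
  [9] .#..# => #  t=2,i=20
  [8] .#... => #  t=0,i=0
  [7] ..### => #  t=0,i=5
  [6] ..##. => .  t=1,i=10
  [5] ..#.# => #  t=2,i=1
  [4] ..#.. => .  t=0,i=20
  [3] ...## => .  t=0,i=4
  [2] ...#. => #  t=0,i=19
  [1] ....# => .  t=0,i=3
  [0] ..... => #  t=0,i=2
  bits 00100010000100110110011110100101 = 571697061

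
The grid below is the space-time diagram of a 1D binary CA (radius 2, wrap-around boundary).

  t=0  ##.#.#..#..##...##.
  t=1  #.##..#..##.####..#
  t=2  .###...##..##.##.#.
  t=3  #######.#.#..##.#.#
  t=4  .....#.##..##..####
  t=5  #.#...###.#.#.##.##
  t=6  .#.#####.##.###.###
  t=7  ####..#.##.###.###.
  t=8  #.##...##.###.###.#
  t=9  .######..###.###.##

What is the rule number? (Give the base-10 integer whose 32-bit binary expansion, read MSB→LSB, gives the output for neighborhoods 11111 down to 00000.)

  nb #####: next=.  (t=3,i=1, bit31=0)
  nb ####.: next=#  (t=1,i=14, bit30=1)
  nb ###.#: next=.  (t=3,i=6, bit29=0)
  nb ###..: next=#  (t=1,i=15, bit28=1)
  nb ##.##: next=#  (t=0,i=18, bit27=1)
  nb ##.#.: next=#  (t=0,i=2, bit26=1)
  nb ##..#: next=.  (t=1,i=4, bit25=0)
  nb ##...: next=#  (t=0,i=13, bit24=1)
  nb #.###: next=#  (t=1,i=12, bit23=1)
  nb #.##.: next=#  (t=0,i=0, bit22=1)
  nb #.#.#: next=#  (t=0,i=3, bit21=1)
  nb #.#..: next=.  (t=0,i=5, bit20=0)
  nb #..##: next=#  (t=0,i=10, bit19=1)
  nb #..#.: next=.  (t=0,i=7, bit18=0)
  nb #...#: next=#  (t=0,i=14, bit17=1)
  nb #....: next=.  (t=4,i=1, bit16=0)
  nb .####: next=.  (t=1,i=13, bit15=0)
  nb .###.: next=#  (t=2,i=2, bit14=1)
  nb .##.#: next=.  (t=0,i=1, bit13=0)
  nb .##..: next=#  (t=0,i=12, bit12=1)
  nb .#.##: next=#  (t=3,i=17, bit11=1)
  nb .#.#.: next=.  (t=0,i=4, bit10=0)
  nb .#..#: next=#  (t=0,i=6, bit9=1)
  nb .#...: next=#  (t=5,i=3, bit8=1)
  nb ..###: next=#  (t=2,i=1, bit7=1)
  nb ..##.: next=.  (t=0,i=11, bit6=0)
  nb ..#.#: next=.  (t=4,i=5, bit5=0)
  nb ..#..: next=.  (t=0,i=8, bit4=0)
  nb ...##: next=#  (t=0,i=15, bit3=1)
  nb ...#.: next=.  (t=4,i=4, bit2=0)
  nb ....#: next=.  (t=4,i=3, bit1=0)
  nb .....: next=#  (t=4,i=2, bit0=1)
  bits 01011101111010100101101110001001 = 1575639945

1575639945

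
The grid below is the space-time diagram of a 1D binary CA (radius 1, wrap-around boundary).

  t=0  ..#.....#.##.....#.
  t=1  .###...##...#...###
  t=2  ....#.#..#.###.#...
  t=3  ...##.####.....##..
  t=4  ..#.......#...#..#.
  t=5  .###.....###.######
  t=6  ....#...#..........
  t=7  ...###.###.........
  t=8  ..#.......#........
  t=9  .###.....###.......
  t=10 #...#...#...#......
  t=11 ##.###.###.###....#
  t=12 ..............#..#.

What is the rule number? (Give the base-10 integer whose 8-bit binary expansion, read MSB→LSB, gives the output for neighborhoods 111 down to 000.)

  [7] ### => .  t=1,i=2
  [6] ##. => .  t=0,i=11
  [5] #.# => .  t=0,i=9
  [4] #.. => #  t=0,i=3
  [3] .## => .  t=0,i=10
  [2] .#. => #  t=0,i=2
  [1] ..# => #  t=0,i=1
  [0] ... => .  t=0,i=0
  bits 00010110 = 22

22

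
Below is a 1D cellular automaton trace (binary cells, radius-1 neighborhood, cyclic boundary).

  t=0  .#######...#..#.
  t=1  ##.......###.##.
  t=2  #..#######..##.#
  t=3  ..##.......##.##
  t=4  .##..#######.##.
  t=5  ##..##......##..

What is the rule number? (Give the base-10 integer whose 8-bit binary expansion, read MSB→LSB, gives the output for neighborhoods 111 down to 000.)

  ###|.  b7=0 t=0,i=2
  ##.|.  b6=0 t=0,i=7
  #.#|#  b5=1 t=1,i=12
  #..|.  b4=0 t=0,i=8
  .##|#  b3=1 t=0,i=1
  .#.|#  b2=1 t=0,i=11
  ..#|#  b1=1 t=0,i=0
  ...|#  b0=1 t=0,i=9
  bits 00101111 = 47

47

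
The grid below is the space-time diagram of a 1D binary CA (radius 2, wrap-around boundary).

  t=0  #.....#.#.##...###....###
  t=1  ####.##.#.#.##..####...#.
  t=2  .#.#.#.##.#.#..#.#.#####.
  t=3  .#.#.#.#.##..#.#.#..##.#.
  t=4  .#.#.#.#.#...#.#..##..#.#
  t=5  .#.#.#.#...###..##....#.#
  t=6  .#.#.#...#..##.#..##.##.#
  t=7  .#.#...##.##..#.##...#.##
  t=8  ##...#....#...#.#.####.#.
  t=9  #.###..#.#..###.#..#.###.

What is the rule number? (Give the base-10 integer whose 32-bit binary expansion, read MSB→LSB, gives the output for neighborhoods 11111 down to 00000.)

3043738149

  #####|#  b31=1 t=2,i=21
  ####.|.  b30=0 t=0,i=24
  ###.#|#  b29=1 t=1,i=3
  ###..|#  b28=1 t=0,i=0
  ##.##|.  b27=0 t=1,i=4
  ##.#.|#  b26=1 t=1,i=7
  ##..#|.  b25=0 t=1,i=14
  ##...|#  b24=1 t=0,i=1
  #.###|.  b23=0 t=1,i=0
  #.##.|#  b22=1 t=0,i=10
  #.#.#|#  b21=1 t=0,i=8
  #.#..|.  b20=0 t=2,i=12
  #..##|#  b19=1 t=1,i=15
  #..#.|.  b18=0 t=2,i=0
  #...#|#  b17=1 t=0,i=13
  #....|#  b16=1 t=0,i=2
  .####|#  b15=1 t=0,i=23
  .###.|#  b14=1 t=0,i=16
  .##.#|.  b13=0 t=1,i=6
  .##..|.  b12=0 t=0,i=11
  .#.##|.  b11=0 t=0,i=9
  .#.#.|.  b10=0 t=0,i=7
  .#..#|#  b9=1 t=2,i=13
  .#...|.  b8=0 t=4,i=10
  ..###|.  b7=0 t=0,i=15
  ..##.|.  b6=0 t=3,i=20
  ..#.#|#  b5=1 t=0,i=6
  ..#..|.  b4=0 t=6,i=9
  ...##|.  b3=0 t=0,i=14
  ...#.|#  b2=1 t=0,i=5
  ....#|.  b1=0 t=0,i=4
  .....|#  b0=1 t=0,i=3
  bits 10110101011010111100001000100101 = 3043738149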